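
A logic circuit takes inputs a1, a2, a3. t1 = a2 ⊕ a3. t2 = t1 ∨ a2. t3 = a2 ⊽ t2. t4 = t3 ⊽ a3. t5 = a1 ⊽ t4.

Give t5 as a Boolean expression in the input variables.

t1 = a2 ⊕ a3
t2 = t1 ∨ a2 = (a2 ⊕ a3) ∨ a2
t3 = a2 ⊽ t2 = a2 ⊽ ((a2 ⊕ a3) ∨ a2)
t4 = t3 ⊽ a3 = (a2 ⊽ ((a2 ⊕ a3) ∨ a2)) ⊽ a3
t5 = a1 ⊽ t4 = a1 ⊽ ((a2 ⊽ ((a2 ⊕ a3) ∨ a2)) ⊽ a3)

a1 ⊽ ((a2 ⊽ ((a2 ⊕ a3) ∨ a2)) ⊽ a3)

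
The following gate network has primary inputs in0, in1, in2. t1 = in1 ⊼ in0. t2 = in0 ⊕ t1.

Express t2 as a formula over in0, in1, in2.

in0 ⊕ (in1 ⊼ in0)

t1 = in1 ⊼ in0
t2 = in0 ⊕ t1 = in0 ⊕ (in1 ⊼ in0)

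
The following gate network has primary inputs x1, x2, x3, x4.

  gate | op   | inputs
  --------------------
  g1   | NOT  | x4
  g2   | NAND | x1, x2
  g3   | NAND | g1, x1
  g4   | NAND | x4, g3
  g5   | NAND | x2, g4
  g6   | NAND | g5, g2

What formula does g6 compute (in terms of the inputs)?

(x2 NAND (x4 NAND (NOT x4 NAND x1))) NAND (x1 NAND x2)

g1 = NOT x4
g2 = x1 NAND x2
g3 = g1 NAND x1 = NOT x4 NAND x1
g4 = x4 NAND g3 = x4 NAND (NOT x4 NAND x1)
g5 = x2 NAND g4 = x2 NAND (x4 NAND (NOT x4 NAND x1))
g6 = g5 NAND g2 = (x2 NAND (x4 NAND (NOT x4 NAND x1))) NAND (x1 NAND x2)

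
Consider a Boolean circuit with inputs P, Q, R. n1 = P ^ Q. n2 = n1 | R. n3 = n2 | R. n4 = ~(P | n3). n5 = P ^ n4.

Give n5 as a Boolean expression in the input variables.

n1 = P ^ Q
n2 = n1 | R = (P ^ Q) | R
n3 = n2 | R = ((P ^ Q) | R) | R
n4 = ~(P | n3) = ~(P | (((P ^ Q) | R) | R))
n5 = P ^ n4 = P ^ (~(P | (((P ^ Q) | R) | R)))

P ^ (~(P | (((P ^ Q) | R) | R)))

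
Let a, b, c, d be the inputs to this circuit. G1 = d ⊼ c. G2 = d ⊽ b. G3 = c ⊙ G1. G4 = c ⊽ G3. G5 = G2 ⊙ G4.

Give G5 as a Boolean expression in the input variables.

(d ⊽ b) ⊙ (c ⊽ (c ⊙ (d ⊼ c)))

G1 = d ⊼ c
G2 = d ⊽ b
G3 = c ⊙ G1 = c ⊙ (d ⊼ c)
G4 = c ⊽ G3 = c ⊽ (c ⊙ (d ⊼ c))
G5 = G2 ⊙ G4 = (d ⊽ b) ⊙ (c ⊽ (c ⊙ (d ⊼ c)))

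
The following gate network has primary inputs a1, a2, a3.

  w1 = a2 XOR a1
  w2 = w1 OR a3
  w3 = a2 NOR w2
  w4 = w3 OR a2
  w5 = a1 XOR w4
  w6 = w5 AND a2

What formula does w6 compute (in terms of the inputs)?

(a1 XOR ((a2 NOR ((a2 XOR a1) OR a3)) OR a2)) AND a2

w1 = a2 XOR a1
w2 = w1 OR a3 = (a2 XOR a1) OR a3
w3 = a2 NOR w2 = a2 NOR ((a2 XOR a1) OR a3)
w4 = w3 OR a2 = (a2 NOR ((a2 XOR a1) OR a3)) OR a2
w5 = a1 XOR w4 = a1 XOR ((a2 NOR ((a2 XOR a1) OR a3)) OR a2)
w6 = w5 AND a2 = (a1 XOR ((a2 NOR ((a2 XOR a1) OR a3)) OR a2)) AND a2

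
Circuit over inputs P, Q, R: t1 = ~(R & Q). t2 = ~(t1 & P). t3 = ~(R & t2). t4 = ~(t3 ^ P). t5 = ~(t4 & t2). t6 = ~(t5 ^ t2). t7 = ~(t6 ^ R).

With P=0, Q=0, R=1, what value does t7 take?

0

t1 = ~(1 & 0) = 1
t2 = ~(1 & 0) = 1
t3 = ~(1 & 1) = 0
t4 = ~(0 ^ 0) = 1
t5 = ~(1 & 1) = 0
t6 = ~(0 ^ 1) = 0
t7 = ~(0 ^ 1) = 0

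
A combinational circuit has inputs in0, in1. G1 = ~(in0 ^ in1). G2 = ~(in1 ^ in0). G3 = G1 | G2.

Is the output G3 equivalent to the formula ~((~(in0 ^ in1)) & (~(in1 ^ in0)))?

G1 = ~(in0 ^ in1)
G2 = ~(in1 ^ in0)
G3 = G1 | G2 = (~(in0 ^ in1)) | (~(in1 ^ in0))
At in0=0, in1=0: circuit gives 1, formula gives 0.

No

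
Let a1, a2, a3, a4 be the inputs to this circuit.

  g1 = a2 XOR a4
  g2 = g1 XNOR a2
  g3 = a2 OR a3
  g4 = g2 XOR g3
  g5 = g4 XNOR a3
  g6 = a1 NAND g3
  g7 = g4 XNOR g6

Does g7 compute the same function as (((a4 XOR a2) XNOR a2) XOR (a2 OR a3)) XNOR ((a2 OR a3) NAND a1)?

g1 = a2 XOR a4
g2 = g1 XNOR a2 = (a2 XOR a4) XNOR a2
g3 = a2 OR a3
g4 = g2 XOR g3 = ((a2 XOR a4) XNOR a2) XOR (a2 OR a3)
g6 = a1 NAND g3 = a1 NAND (a2 OR a3)
g7 = g4 XNOR g6 = (((a2 XOR a4) XNOR a2) XOR (a2 OR a3)) XNOR (a1 NAND (a2 OR a3))
At a1=0, a2=0, a3=0, a4=1: circuit gives 0, formula gives 0.
At a1=0, a2=0, a3=0, a4=0: circuit gives 1, formula gives 1.
Agrees on all 16 inputs.

Yes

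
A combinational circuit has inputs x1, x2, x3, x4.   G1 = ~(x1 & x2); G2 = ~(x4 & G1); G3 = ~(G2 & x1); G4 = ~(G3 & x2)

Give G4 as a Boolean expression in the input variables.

~((~((~(x4 & (~(x1 & x2)))) & x1)) & x2)

G1 = ~(x1 & x2)
G2 = ~(x4 & G1) = ~(x4 & (~(x1 & x2)))
G3 = ~(G2 & x1) = ~((~(x4 & (~(x1 & x2)))) & x1)
G4 = ~(G3 & x2) = ~((~((~(x4 & (~(x1 & x2)))) & x1)) & x2)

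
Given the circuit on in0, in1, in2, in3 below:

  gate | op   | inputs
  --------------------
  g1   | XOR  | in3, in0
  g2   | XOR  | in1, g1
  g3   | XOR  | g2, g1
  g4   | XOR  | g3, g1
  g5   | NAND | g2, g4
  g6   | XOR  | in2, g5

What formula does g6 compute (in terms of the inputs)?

g1 = in3 XOR in0
g2 = in1 XOR g1 = in1 XOR (in3 XOR in0)
g3 = g2 XOR g1 = (in1 XOR (in3 XOR in0)) XOR (in3 XOR in0)
g4 = g3 XOR g1 = ((in1 XOR (in3 XOR in0)) XOR (in3 XOR in0)) XOR (in3 XOR in0)
g5 = g2 NAND g4 = (in1 XOR (in3 XOR in0)) NAND (((in1 XOR (in3 XOR in0)) XOR (in3 XOR in0)) XOR (in3 XOR in0))
g6 = in2 XOR g5 = in2 XOR ((in1 XOR (in3 XOR in0)) NAND (((in1 XOR (in3 XOR in0)) XOR (in3 XOR in0)) XOR (in3 XOR in0)))

in2 XOR ((in1 XOR (in3 XOR in0)) NAND (((in1 XOR (in3 XOR in0)) XOR (in3 XOR in0)) XOR (in3 XOR in0)))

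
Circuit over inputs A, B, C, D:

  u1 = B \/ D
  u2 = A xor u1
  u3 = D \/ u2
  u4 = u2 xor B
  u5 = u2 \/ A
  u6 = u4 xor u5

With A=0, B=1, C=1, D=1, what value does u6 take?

u1 = 1 \/ 1 = 1
u2 = 0 xor 1 = 1
u4 = 1 xor 1 = 0
u5 = 1 \/ 0 = 1
u6 = 0 xor 1 = 1

1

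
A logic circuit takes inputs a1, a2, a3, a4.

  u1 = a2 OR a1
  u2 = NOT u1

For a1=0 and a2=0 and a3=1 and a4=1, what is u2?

u1 = 0 OR 0 = 0
u2 = NOT 0 = 1

1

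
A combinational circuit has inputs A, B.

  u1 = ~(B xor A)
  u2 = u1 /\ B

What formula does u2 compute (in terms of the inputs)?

u1 = ~(B xor A)
u2 = u1 /\ B = (~(B xor A)) /\ B

(~(B xor A)) /\ B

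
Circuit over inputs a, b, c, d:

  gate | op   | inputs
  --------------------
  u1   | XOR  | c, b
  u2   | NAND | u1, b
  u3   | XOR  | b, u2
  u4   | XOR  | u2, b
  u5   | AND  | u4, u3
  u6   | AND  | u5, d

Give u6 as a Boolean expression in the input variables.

u1 = c XOR b
u2 = u1 NAND b = (c XOR b) NAND b
u3 = b XOR u2 = b XOR ((c XOR b) NAND b)
u4 = u2 XOR b = ((c XOR b) NAND b) XOR b
u5 = u4 AND u3 = (((c XOR b) NAND b) XOR b) AND (b XOR ((c XOR b) NAND b))
u6 = u5 AND d = ((((c XOR b) NAND b) XOR b) AND (b XOR ((c XOR b) NAND b))) AND d

((((c XOR b) NAND b) XOR b) AND (b XOR ((c XOR b) NAND b))) AND d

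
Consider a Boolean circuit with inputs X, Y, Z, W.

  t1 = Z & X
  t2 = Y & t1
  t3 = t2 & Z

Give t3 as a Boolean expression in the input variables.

(Y & (Z & X)) & Z

t1 = Z & X
t2 = Y & t1 = Y & (Z & X)
t3 = t2 & Z = (Y & (Z & X)) & Z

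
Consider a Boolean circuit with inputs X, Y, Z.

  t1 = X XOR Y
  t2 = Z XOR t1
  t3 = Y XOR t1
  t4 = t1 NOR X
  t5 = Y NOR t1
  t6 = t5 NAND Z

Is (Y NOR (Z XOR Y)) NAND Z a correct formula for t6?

t1 = X XOR Y
t5 = Y NOR t1 = Y NOR (X XOR Y)
t6 = t5 NAND Z = (Y NOR (X XOR Y)) NAND Z
At X=0, Y=0, Z=1: circuit gives 0, formula gives 1.

No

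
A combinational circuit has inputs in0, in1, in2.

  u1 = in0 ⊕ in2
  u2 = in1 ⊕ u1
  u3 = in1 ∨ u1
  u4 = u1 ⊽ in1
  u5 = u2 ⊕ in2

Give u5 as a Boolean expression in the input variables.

(in1 ⊕ (in0 ⊕ in2)) ⊕ in2

u1 = in0 ⊕ in2
u2 = in1 ⊕ u1 = in1 ⊕ (in0 ⊕ in2)
u5 = u2 ⊕ in2 = (in1 ⊕ (in0 ⊕ in2)) ⊕ in2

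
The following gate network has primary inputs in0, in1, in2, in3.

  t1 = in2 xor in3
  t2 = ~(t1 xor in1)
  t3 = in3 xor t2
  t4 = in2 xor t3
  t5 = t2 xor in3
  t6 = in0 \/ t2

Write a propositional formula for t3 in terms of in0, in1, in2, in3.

in3 xor (~((in2 xor in3) xor in1))

t1 = in2 xor in3
t2 = ~(t1 xor in1) = ~((in2 xor in3) xor in1)
t3 = in3 xor t2 = in3 xor (~((in2 xor in3) xor in1))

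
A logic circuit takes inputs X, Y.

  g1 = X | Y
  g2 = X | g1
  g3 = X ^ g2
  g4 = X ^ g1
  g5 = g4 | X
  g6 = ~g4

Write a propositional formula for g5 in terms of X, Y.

(X ^ (X | Y)) | X

g1 = X | Y
g4 = X ^ g1 = X ^ (X | Y)
g5 = g4 | X = (X ^ (X | Y)) | X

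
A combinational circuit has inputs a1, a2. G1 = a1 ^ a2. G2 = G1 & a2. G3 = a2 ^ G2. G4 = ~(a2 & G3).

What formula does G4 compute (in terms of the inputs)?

~(a2 & (a2 ^ ((a1 ^ a2) & a2)))

G1 = a1 ^ a2
G2 = G1 & a2 = (a1 ^ a2) & a2
G3 = a2 ^ G2 = a2 ^ ((a1 ^ a2) & a2)
G4 = ~(a2 & G3) = ~(a2 & (a2 ^ ((a1 ^ a2) & a2)))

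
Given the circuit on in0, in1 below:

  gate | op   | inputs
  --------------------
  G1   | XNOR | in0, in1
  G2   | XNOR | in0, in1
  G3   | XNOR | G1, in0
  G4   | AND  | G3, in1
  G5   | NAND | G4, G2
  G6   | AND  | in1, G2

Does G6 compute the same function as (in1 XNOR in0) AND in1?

Yes

G2 = in0 XNOR in1
G6 = in1 AND G2 = in1 AND (in0 XNOR in1)
At in0=0, in1=0: circuit gives 0, formula gives 0.
At in0=1, in1=1: circuit gives 1, formula gives 1.
Agrees on all 4 inputs.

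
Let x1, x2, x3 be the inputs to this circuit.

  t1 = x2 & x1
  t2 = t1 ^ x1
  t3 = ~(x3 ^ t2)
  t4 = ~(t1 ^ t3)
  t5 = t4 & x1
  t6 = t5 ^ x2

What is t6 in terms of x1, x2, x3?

t1 = x2 & x1
t2 = t1 ^ x1 = (x2 & x1) ^ x1
t3 = ~(x3 ^ t2) = ~(x3 ^ ((x2 & x1) ^ x1))
t4 = ~(t1 ^ t3) = ~((x2 & x1) ^ (~(x3 ^ ((x2 & x1) ^ x1))))
t5 = t4 & x1 = (~((x2 & x1) ^ (~(x3 ^ ((x2 & x1) ^ x1))))) & x1
t6 = t5 ^ x2 = ((~((x2 & x1) ^ (~(x3 ^ ((x2 & x1) ^ x1))))) & x1) ^ x2

((~((x2 & x1) ^ (~(x3 ^ ((x2 & x1) ^ x1))))) & x1) ^ x2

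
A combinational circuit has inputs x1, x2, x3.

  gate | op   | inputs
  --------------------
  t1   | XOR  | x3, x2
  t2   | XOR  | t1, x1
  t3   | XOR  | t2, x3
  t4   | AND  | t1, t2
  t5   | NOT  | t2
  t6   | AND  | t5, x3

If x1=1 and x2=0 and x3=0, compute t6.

t1 = 0 XOR 0 = 0
t2 = 0 XOR 1 = 1
t5 = NOT 1 = 0
t6 = 0 AND 0 = 0

0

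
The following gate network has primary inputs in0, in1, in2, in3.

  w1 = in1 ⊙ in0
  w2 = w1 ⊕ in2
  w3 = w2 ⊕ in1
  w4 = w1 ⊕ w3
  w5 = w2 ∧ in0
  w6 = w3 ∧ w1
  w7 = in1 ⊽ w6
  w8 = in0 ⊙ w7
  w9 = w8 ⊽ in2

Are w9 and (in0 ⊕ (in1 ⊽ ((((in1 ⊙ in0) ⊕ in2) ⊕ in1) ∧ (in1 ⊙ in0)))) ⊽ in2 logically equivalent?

w1 = in1 ⊙ in0
w2 = w1 ⊕ in2 = (in1 ⊙ in0) ⊕ in2
w3 = w2 ⊕ in1 = ((in1 ⊙ in0) ⊕ in2) ⊕ in1
w6 = w3 ∧ w1 = (((in1 ⊙ in0) ⊕ in2) ⊕ in1) ∧ (in1 ⊙ in0)
w7 = in1 ⊽ w6 = in1 ⊽ ((((in1 ⊙ in0) ⊕ in2) ⊕ in1) ∧ (in1 ⊙ in0))
w8 = in0 ⊙ w7 = in0 ⊙ (in1 ⊽ ((((in1 ⊙ in0) ⊕ in2) ⊕ in1) ∧ (in1 ⊙ in0)))
w9 = w8 ⊽ in2 = (in0 ⊙ (in1 ⊽ ((((in1 ⊙ in0) ⊕ in2) ⊕ in1) ∧ (in1 ⊙ in0)))) ⊽ in2
At in0=0, in1=0, in2=0, in3=0: circuit gives 0, formula gives 1.

No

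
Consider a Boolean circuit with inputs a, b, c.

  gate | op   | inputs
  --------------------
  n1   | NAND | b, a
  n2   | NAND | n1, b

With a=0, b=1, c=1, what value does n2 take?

n1 = 1 NAND 0 = 1
n2 = 1 NAND 1 = 0

0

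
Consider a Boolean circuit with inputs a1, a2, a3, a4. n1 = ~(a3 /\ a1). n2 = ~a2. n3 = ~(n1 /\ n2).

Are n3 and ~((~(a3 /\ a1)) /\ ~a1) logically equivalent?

n1 = ~(a3 /\ a1)
n2 = ~a2
n3 = ~(n1 /\ n2) = ~((~(a3 /\ a1)) /\ ~a2)
At a1=0, a2=1, a3=0, a4=0: circuit gives 1, formula gives 0.

No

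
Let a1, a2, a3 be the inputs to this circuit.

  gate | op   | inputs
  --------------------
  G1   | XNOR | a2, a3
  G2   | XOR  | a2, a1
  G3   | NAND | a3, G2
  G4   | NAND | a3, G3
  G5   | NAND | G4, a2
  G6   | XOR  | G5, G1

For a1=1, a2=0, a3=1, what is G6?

G1 = 0 XNOR 1 = 0
G2 = 0 XOR 1 = 1
G3 = 1 NAND 1 = 0
G4 = 1 NAND 0 = 1
G5 = 1 NAND 0 = 1
G6 = 1 XOR 0 = 1

1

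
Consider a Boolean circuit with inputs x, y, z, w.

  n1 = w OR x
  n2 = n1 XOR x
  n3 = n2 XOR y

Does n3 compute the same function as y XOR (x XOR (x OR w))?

Yes

n1 = w OR x
n2 = n1 XOR x = (w OR x) XOR x
n3 = n2 XOR y = ((w OR x) XOR x) XOR y
At x=0, y=0, z=0, w=0: circuit gives 0, formula gives 0.
At x=0, y=0, z=0, w=1: circuit gives 1, formula gives 1.
Agrees on all 16 inputs.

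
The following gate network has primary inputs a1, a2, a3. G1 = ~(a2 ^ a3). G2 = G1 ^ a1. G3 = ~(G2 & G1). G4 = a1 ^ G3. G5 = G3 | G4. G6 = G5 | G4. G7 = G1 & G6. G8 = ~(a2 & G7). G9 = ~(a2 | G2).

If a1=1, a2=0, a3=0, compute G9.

1

G1 = ~(0 ^ 0) = 1
G2 = 1 ^ 1 = 0
G9 = ~(0 | 0) = 1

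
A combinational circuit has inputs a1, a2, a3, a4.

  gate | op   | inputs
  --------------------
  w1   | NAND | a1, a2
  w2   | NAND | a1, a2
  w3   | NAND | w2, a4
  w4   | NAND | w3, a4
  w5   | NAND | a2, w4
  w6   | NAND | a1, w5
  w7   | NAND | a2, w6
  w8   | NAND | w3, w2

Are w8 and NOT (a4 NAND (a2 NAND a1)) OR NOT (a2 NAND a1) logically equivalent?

Yes

w2 = a1 NAND a2
w3 = w2 NAND a4 = (a1 NAND a2) NAND a4
w8 = w3 NAND w2 = ((a1 NAND a2) NAND a4) NAND (a1 NAND a2)
At a1=0, a2=0, a3=0, a4=0: circuit gives 0, formula gives 0.
At a1=0, a2=0, a3=0, a4=1: circuit gives 1, formula gives 1.
Agrees on all 16 inputs.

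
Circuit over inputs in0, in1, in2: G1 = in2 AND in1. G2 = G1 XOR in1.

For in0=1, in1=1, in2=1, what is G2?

0

G1 = 1 AND 1 = 1
G2 = 1 XOR 1 = 0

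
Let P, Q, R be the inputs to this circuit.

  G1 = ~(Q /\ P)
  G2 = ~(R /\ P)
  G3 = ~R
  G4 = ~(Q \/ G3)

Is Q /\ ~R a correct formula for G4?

G3 = ~R
G4 = ~(Q \/ G3) = ~(Q \/ ~R)
At P=0, Q=0, R=1: circuit gives 1, formula gives 0.

No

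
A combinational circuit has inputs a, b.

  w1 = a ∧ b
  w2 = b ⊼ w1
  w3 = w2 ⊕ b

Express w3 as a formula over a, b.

w1 = a ∧ b
w2 = b ⊼ w1 = b ⊼ (a ∧ b)
w3 = w2 ⊕ b = (b ⊼ (a ∧ b)) ⊕ b

(b ⊼ (a ∧ b)) ⊕ b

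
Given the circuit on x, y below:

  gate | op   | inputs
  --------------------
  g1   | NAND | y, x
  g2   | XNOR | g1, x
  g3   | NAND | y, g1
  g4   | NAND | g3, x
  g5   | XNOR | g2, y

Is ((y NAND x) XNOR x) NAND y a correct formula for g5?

g1 = y NAND x
g2 = g1 XNOR x = (y NAND x) XNOR x
g5 = g2 XNOR y = ((y NAND x) XNOR x) XNOR y
At x=0, y=1: circuit gives 0, formula gives 1.

No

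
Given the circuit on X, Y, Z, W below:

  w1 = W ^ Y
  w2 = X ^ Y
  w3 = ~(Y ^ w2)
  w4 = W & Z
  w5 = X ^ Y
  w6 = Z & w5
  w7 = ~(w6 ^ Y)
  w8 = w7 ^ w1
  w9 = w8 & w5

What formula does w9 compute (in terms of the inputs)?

w1 = W ^ Y
w5 = X ^ Y
w6 = Z & w5 = Z & (X ^ Y)
w7 = ~(w6 ^ Y) = ~((Z & (X ^ Y)) ^ Y)
w8 = w7 ^ w1 = (~((Z & (X ^ Y)) ^ Y)) ^ (W ^ Y)
w9 = w8 & w5 = ((~((Z & (X ^ Y)) ^ Y)) ^ (W ^ Y)) & (X ^ Y)

((~((Z & (X ^ Y)) ^ Y)) ^ (W ^ Y)) & (X ^ Y)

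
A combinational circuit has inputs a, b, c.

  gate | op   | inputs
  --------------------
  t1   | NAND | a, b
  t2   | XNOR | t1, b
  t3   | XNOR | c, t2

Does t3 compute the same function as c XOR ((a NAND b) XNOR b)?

No

t1 = a NAND b
t2 = t1 XNOR b = (a NAND b) XNOR b
t3 = c XNOR t2 = c XNOR ((a NAND b) XNOR b)
At a=0, b=0, c=0: circuit gives 1, formula gives 0.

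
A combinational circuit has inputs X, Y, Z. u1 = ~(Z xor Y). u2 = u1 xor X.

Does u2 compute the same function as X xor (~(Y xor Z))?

u1 = ~(Z xor Y)
u2 = u1 xor X = (~(Z xor Y)) xor X
At X=0, Y=0, Z=1: circuit gives 0, formula gives 0.
At X=0, Y=0, Z=0: circuit gives 1, formula gives 1.
Agrees on all 8 inputs.

Yes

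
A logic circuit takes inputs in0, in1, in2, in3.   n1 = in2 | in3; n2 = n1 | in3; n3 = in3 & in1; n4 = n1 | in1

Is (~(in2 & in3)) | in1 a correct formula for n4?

n1 = in2 | in3
n4 = n1 | in1 = (in2 | in3) | in1
At in0=0, in1=0, in2=0, in3=0: circuit gives 0, formula gives 1.

No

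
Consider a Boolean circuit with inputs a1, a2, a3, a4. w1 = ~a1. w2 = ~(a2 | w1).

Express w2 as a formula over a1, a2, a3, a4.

w1 = ~a1
w2 = ~(a2 | w1) = ~(a2 | ~a1)

~(a2 | ~a1)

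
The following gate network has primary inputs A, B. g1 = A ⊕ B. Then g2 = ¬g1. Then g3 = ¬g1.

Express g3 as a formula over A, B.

¬(A ⊕ B)

g1 = A ⊕ B
g3 = ¬g1 = ¬(A ⊕ B)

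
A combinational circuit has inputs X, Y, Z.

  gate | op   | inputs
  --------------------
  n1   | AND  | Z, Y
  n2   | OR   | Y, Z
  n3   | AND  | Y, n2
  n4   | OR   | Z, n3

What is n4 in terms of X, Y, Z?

Z OR (Y AND (Y OR Z))

n2 = Y OR Z
n3 = Y AND n2 = Y AND (Y OR Z)
n4 = Z OR n3 = Z OR (Y AND (Y OR Z))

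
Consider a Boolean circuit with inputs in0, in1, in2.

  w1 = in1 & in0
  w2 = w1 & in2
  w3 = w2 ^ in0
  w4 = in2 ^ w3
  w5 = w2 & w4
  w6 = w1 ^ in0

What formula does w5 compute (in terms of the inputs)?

((in1 & in0) & in2) & (in2 ^ (((in1 & in0) & in2) ^ in0))

w1 = in1 & in0
w2 = w1 & in2 = (in1 & in0) & in2
w3 = w2 ^ in0 = ((in1 & in0) & in2) ^ in0
w4 = in2 ^ w3 = in2 ^ (((in1 & in0) & in2) ^ in0)
w5 = w2 & w4 = ((in1 & in0) & in2) & (in2 ^ (((in1 & in0) & in2) ^ in0))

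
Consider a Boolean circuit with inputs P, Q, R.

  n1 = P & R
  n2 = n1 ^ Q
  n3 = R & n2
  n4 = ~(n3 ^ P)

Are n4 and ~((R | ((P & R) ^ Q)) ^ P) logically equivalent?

n1 = P & R
n2 = n1 ^ Q = (P & R) ^ Q
n3 = R & n2 = R & ((P & R) ^ Q)
n4 = ~(n3 ^ P) = ~((R & ((P & R) ^ Q)) ^ P)
At P=0, Q=0, R=1: circuit gives 1, formula gives 0.

No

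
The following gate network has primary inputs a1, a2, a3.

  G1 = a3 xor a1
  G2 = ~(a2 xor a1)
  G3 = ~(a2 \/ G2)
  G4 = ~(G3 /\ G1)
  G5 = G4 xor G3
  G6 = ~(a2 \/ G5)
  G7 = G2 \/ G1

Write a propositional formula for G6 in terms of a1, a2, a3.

~(a2 \/ ((~((~(a2 \/ (~(a2 xor a1)))) /\ (a3 xor a1))) xor (~(a2 \/ (~(a2 xor a1))))))

G1 = a3 xor a1
G2 = ~(a2 xor a1)
G3 = ~(a2 \/ G2) = ~(a2 \/ (~(a2 xor a1)))
G4 = ~(G3 /\ G1) = ~((~(a2 \/ (~(a2 xor a1)))) /\ (a3 xor a1))
G5 = G4 xor G3 = (~((~(a2 \/ (~(a2 xor a1)))) /\ (a3 xor a1))) xor (~(a2 \/ (~(a2 xor a1))))
G6 = ~(a2 \/ G5) = ~(a2 \/ ((~((~(a2 \/ (~(a2 xor a1)))) /\ (a3 xor a1))) xor (~(a2 \/ (~(a2 xor a1))))))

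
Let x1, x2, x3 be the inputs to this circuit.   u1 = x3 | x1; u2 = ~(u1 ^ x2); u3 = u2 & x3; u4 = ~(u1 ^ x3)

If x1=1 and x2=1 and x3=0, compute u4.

u1 = 0 | 1 = 1
u4 = ~(1 ^ 0) = 0

0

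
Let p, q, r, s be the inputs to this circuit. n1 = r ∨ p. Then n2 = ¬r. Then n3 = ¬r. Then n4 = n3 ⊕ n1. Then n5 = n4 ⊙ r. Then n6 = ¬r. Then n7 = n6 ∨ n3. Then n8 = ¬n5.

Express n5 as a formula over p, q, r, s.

n1 = r ∨ p
n3 = ¬r
n4 = n3 ⊕ n1 = ¬r ⊕ (r ∨ p)
n5 = n4 ⊙ r = (¬r ⊕ (r ∨ p)) ⊙ r

(¬r ⊕ (r ∨ p)) ⊙ r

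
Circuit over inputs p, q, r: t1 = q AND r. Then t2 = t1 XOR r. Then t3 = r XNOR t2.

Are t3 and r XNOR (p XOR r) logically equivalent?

t1 = q AND r
t2 = t1 XOR r = (q AND r) XOR r
t3 = r XNOR t2 = r XNOR ((q AND r) XOR r)
At p=0, q=1, r=1: circuit gives 0, formula gives 1.

No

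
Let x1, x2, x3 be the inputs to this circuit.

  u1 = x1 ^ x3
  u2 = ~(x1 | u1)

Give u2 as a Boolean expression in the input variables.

u1 = x1 ^ x3
u2 = ~(x1 | u1) = ~(x1 | (x1 ^ x3))

~(x1 | (x1 ^ x3))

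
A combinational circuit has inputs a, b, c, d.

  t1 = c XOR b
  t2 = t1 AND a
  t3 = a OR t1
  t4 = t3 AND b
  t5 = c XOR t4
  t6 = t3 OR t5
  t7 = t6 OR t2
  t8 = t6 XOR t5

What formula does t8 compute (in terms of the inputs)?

((a OR (c XOR b)) OR (c XOR ((a OR (c XOR b)) AND b))) XOR (c XOR ((a OR (c XOR b)) AND b))

t1 = c XOR b
t3 = a OR t1 = a OR (c XOR b)
t4 = t3 AND b = (a OR (c XOR b)) AND b
t5 = c XOR t4 = c XOR ((a OR (c XOR b)) AND b)
t6 = t3 OR t5 = (a OR (c XOR b)) OR (c XOR ((a OR (c XOR b)) AND b))
t8 = t6 XOR t5 = ((a OR (c XOR b)) OR (c XOR ((a OR (c XOR b)) AND b))) XOR (c XOR ((a OR (c XOR b)) AND b))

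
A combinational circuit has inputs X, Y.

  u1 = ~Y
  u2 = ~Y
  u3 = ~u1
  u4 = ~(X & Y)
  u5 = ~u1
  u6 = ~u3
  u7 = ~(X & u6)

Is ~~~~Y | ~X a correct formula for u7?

u1 = ~Y
u3 = ~u1 = ~~Y
u6 = ~u3 = ~~~Y
u7 = ~(X & u6) = ~(X & ~~~Y)
At X=1, Y=0: circuit gives 0, formula gives 0.
At X=0, Y=0: circuit gives 1, formula gives 1.
Agrees on all 4 inputs.

Yes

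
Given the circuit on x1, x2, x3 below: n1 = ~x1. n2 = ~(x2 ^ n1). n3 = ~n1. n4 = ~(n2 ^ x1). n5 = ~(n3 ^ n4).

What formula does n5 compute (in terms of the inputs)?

n1 = ~x1
n2 = ~(x2 ^ n1) = ~(x2 ^ ~x1)
n3 = ~n1 = ~~x1
n4 = ~(n2 ^ x1) = ~((~(x2 ^ ~x1)) ^ x1)
n5 = ~(n3 ^ n4) = ~(~~x1 ^ (~((~(x2 ^ ~x1)) ^ x1)))

~(~~x1 ^ (~((~(x2 ^ ~x1)) ^ x1)))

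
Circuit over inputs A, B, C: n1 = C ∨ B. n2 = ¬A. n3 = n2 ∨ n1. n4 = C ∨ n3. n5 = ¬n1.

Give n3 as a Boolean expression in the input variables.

¬A ∨ (C ∨ B)

n1 = C ∨ B
n2 = ¬A
n3 = n2 ∨ n1 = ¬A ∨ (C ∨ B)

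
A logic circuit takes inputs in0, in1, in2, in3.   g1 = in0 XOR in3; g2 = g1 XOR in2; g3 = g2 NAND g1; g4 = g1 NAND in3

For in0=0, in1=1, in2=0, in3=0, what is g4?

g1 = 0 XOR 0 = 0
g4 = 0 NAND 0 = 1

1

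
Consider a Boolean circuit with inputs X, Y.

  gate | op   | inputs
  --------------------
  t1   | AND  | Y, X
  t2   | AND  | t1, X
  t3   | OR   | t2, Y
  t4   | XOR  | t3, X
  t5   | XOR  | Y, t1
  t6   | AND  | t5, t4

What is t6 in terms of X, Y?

(Y XOR (Y AND X)) AND ((((Y AND X) AND X) OR Y) XOR X)

t1 = Y AND X
t2 = t1 AND X = (Y AND X) AND X
t3 = t2 OR Y = ((Y AND X) AND X) OR Y
t4 = t3 XOR X = (((Y AND X) AND X) OR Y) XOR X
t5 = Y XOR t1 = Y XOR (Y AND X)
t6 = t5 AND t4 = (Y XOR (Y AND X)) AND ((((Y AND X) AND X) OR Y) XOR X)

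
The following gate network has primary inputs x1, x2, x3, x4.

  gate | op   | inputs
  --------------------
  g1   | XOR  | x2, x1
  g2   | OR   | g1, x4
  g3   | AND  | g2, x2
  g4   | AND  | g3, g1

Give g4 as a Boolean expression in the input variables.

(((x2 XOR x1) OR x4) AND x2) AND (x2 XOR x1)

g1 = x2 XOR x1
g2 = g1 OR x4 = (x2 XOR x1) OR x4
g3 = g2 AND x2 = ((x2 XOR x1) OR x4) AND x2
g4 = g3 AND g1 = (((x2 XOR x1) OR x4) AND x2) AND (x2 XOR x1)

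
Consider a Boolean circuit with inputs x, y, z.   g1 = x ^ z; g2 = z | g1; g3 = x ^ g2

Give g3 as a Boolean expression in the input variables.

g1 = x ^ z
g2 = z | g1 = z | (x ^ z)
g3 = x ^ g2 = x ^ (z | (x ^ z))

x ^ (z | (x ^ z))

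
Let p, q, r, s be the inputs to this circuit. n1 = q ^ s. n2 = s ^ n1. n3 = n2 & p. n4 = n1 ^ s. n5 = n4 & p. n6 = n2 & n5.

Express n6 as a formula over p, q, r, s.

(s ^ (q ^ s)) & (((q ^ s) ^ s) & p)

n1 = q ^ s
n2 = s ^ n1 = s ^ (q ^ s)
n4 = n1 ^ s = (q ^ s) ^ s
n5 = n4 & p = ((q ^ s) ^ s) & p
n6 = n2 & n5 = (s ^ (q ^ s)) & (((q ^ s) ^ s) & p)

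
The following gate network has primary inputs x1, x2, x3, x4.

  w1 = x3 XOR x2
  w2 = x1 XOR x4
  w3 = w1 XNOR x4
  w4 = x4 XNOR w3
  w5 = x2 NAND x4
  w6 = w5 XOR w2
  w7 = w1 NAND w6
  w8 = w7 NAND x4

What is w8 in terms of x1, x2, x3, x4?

((x3 XOR x2) NAND ((x2 NAND x4) XOR (x1 XOR x4))) NAND x4

w1 = x3 XOR x2
w2 = x1 XOR x4
w5 = x2 NAND x4
w6 = w5 XOR w2 = (x2 NAND x4) XOR (x1 XOR x4)
w7 = w1 NAND w6 = (x3 XOR x2) NAND ((x2 NAND x4) XOR (x1 XOR x4))
w8 = w7 NAND x4 = ((x3 XOR x2) NAND ((x2 NAND x4) XOR (x1 XOR x4))) NAND x4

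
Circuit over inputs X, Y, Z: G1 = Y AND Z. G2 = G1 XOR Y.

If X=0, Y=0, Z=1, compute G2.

G1 = 0 AND 1 = 0
G2 = 0 XOR 0 = 0

0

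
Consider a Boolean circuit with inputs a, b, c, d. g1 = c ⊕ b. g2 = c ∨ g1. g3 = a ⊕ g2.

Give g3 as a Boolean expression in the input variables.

g1 = c ⊕ b
g2 = c ∨ g1 = c ∨ (c ⊕ b)
g3 = a ⊕ g2 = a ⊕ (c ∨ (c ⊕ b))

a ⊕ (c ∨ (c ⊕ b))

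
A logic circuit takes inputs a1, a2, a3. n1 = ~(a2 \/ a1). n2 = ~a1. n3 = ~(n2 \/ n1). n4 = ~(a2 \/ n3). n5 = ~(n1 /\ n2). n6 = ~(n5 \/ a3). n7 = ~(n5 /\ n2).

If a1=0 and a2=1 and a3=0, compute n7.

0

n1 = ~(1 \/ 0) = 0
n2 = ~0 = 1
n5 = ~(0 /\ 1) = 1
n7 = ~(1 /\ 1) = 0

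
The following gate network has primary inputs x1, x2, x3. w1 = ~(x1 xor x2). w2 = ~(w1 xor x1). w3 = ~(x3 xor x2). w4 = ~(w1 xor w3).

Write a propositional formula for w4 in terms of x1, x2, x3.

w1 = ~(x1 xor x2)
w3 = ~(x3 xor x2)
w4 = ~(w1 xor w3) = ~((~(x1 xor x2)) xor (~(x3 xor x2)))

~((~(x1 xor x2)) xor (~(x3 xor x2)))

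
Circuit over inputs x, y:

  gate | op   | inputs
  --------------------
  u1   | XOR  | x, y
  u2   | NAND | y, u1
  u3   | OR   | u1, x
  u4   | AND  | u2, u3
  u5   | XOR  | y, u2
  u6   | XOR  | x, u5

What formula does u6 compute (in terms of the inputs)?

x XOR (y XOR (y NAND (x XOR y)))

u1 = x XOR y
u2 = y NAND u1 = y NAND (x XOR y)
u5 = y XOR u2 = y XOR (y NAND (x XOR y))
u6 = x XOR u5 = x XOR (y XOR (y NAND (x XOR y)))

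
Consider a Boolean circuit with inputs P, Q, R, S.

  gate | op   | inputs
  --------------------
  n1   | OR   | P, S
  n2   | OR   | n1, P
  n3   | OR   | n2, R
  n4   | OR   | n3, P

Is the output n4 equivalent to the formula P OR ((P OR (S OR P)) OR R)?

n1 = P OR S
n2 = n1 OR P = (P OR S) OR P
n3 = n2 OR R = ((P OR S) OR P) OR R
n4 = n3 OR P = (((P OR S) OR P) OR R) OR P
At P=0, Q=0, R=0, S=0: circuit gives 0, formula gives 0.
At P=0, Q=0, R=0, S=1: circuit gives 1, formula gives 1.
Agrees on all 16 inputs.

Yes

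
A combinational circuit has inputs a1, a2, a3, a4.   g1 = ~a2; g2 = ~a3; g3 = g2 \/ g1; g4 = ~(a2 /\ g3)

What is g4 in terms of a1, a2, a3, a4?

g1 = ~a2
g2 = ~a3
g3 = g2 \/ g1 = ~a3 \/ ~a2
g4 = ~(a2 /\ g3) = ~(a2 /\ (~a3 \/ ~a2))

~(a2 /\ (~a3 \/ ~a2))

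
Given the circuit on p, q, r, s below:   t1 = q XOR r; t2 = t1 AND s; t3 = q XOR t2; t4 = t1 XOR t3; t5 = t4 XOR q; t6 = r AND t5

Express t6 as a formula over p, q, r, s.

t1 = q XOR r
t2 = t1 AND s = (q XOR r) AND s
t3 = q XOR t2 = q XOR ((q XOR r) AND s)
t4 = t1 XOR t3 = (q XOR r) XOR (q XOR ((q XOR r) AND s))
t5 = t4 XOR q = ((q XOR r) XOR (q XOR ((q XOR r) AND s))) XOR q
t6 = r AND t5 = r AND (((q XOR r) XOR (q XOR ((q XOR r) AND s))) XOR q)

r AND (((q XOR r) XOR (q XOR ((q XOR r) AND s))) XOR q)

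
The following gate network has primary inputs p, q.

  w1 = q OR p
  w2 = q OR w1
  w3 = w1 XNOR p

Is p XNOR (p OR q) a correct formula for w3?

w1 = q OR p
w3 = w1 XNOR p = (q OR p) XNOR p
At p=0, q=1: circuit gives 0, formula gives 0.
At p=0, q=0: circuit gives 1, formula gives 1.
Agrees on all 4 inputs.

Yes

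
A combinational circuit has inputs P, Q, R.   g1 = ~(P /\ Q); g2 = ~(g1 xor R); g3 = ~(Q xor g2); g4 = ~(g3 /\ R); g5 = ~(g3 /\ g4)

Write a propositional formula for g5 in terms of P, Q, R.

g1 = ~(P /\ Q)
g2 = ~(g1 xor R) = ~((~(P /\ Q)) xor R)
g3 = ~(Q xor g2) = ~(Q xor (~((~(P /\ Q)) xor R)))
g4 = ~(g3 /\ R) = ~((~(Q xor (~((~(P /\ Q)) xor R)))) /\ R)
g5 = ~(g3 /\ g4) = ~((~(Q xor (~((~(P /\ Q)) xor R)))) /\ (~((~(Q xor (~((~(P /\ Q)) xor R)))) /\ R)))

~((~(Q xor (~((~(P /\ Q)) xor R)))) /\ (~((~(Q xor (~((~(P /\ Q)) xor R)))) /\ R)))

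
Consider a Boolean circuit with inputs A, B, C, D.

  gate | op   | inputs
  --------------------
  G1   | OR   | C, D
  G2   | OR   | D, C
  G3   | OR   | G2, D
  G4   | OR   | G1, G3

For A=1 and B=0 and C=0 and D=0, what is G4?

0

G1 = 0 OR 0 = 0
G2 = 0 OR 0 = 0
G3 = 0 OR 0 = 0
G4 = 0 OR 0 = 0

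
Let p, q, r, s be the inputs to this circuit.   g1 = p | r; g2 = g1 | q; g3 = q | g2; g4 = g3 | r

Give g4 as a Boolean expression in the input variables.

(q | ((p | r) | q)) | r

g1 = p | r
g2 = g1 | q = (p | r) | q
g3 = q | g2 = q | ((p | r) | q)
g4 = g3 | r = (q | ((p | r) | q)) | r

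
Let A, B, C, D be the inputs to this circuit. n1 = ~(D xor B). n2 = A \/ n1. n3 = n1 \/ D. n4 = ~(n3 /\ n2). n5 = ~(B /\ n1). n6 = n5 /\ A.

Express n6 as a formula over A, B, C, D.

(~(B /\ (~(D xor B)))) /\ A

n1 = ~(D xor B)
n5 = ~(B /\ n1) = ~(B /\ (~(D xor B)))
n6 = n5 /\ A = (~(B /\ (~(D xor B)))) /\ A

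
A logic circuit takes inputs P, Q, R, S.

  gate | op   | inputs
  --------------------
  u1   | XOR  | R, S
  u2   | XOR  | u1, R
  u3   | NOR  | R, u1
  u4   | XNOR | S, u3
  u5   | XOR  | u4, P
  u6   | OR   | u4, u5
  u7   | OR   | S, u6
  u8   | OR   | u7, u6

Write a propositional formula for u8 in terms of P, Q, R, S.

u1 = R XOR S
u3 = R NOR u1 = R NOR (R XOR S)
u4 = S XNOR u3 = S XNOR (R NOR (R XOR S))
u5 = u4 XOR P = (S XNOR (R NOR (R XOR S))) XOR P
u6 = u4 OR u5 = (S XNOR (R NOR (R XOR S))) OR ((S XNOR (R NOR (R XOR S))) XOR P)
u7 = S OR u6 = S OR ((S XNOR (R NOR (R XOR S))) OR ((S XNOR (R NOR (R XOR S))) XOR P))
u8 = u7 OR u6 = (S OR ((S XNOR (R NOR (R XOR S))) OR ((S XNOR (R NOR (R XOR S))) XOR P))) OR ((S XNOR (R NOR (R XOR S))) OR ((S XNOR (R NOR (R XOR S))) XOR P))

(S OR ((S XNOR (R NOR (R XOR S))) OR ((S XNOR (R NOR (R XOR S))) XOR P))) OR ((S XNOR (R NOR (R XOR S))) OR ((S XNOR (R NOR (R XOR S))) XOR P))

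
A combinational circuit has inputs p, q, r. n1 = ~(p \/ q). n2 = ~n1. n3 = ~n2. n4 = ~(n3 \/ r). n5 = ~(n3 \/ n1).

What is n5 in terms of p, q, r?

n1 = ~(p \/ q)
n2 = ~n1 = ~(~(p \/ q))
n3 = ~n2 = ~~(~(p \/ q))
n5 = ~(n3 \/ n1) = ~(~~(~(p \/ q)) \/ (~(p \/ q)))

~(~~(~(p \/ q)) \/ (~(p \/ q)))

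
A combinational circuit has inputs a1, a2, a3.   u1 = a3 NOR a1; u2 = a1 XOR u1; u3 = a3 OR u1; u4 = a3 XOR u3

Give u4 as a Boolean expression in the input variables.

a3 XOR (a3 OR (a3 NOR a1))

u1 = a3 NOR a1
u3 = a3 OR u1 = a3 OR (a3 NOR a1)
u4 = a3 XOR u3 = a3 XOR (a3 OR (a3 NOR a1))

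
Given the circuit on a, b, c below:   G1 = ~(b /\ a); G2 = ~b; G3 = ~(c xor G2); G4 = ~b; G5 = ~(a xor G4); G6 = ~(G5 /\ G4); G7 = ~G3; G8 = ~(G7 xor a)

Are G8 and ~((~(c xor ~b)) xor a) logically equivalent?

G2 = ~b
G3 = ~(c xor G2) = ~(c xor ~b)
G7 = ~G3 = ~(~(c xor ~b))
G8 = ~(G7 xor a) = ~(~(~(c xor ~b)) xor a)
At a=0, b=0, c=0: circuit gives 0, formula gives 1.

No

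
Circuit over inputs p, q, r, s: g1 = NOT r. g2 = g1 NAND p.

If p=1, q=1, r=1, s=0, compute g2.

1

g1 = NOT 1 = 0
g2 = 0 NAND 1 = 1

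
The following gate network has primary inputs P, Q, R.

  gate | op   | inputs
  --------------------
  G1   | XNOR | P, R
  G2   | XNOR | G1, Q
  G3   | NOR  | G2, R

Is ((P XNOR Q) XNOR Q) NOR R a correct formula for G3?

No

G1 = P XNOR R
G2 = G1 XNOR Q = (P XNOR R) XNOR Q
G3 = G2 NOR R = ((P XNOR R) XNOR Q) NOR R
At P=0, Q=1, R=0: circuit gives 0, formula gives 1.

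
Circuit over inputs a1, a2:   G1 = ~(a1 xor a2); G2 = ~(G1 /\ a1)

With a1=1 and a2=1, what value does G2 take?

G1 = ~(1 xor 1) = 1
G2 = ~(1 /\ 1) = 0

0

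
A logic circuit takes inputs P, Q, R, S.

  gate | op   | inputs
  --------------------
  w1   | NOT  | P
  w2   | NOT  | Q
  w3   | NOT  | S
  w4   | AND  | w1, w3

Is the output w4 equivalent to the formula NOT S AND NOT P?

w1 = NOT P
w3 = NOT S
w4 = w1 AND w3 = NOT P AND NOT S
At P=0, Q=0, R=0, S=1: circuit gives 0, formula gives 0.
At P=0, Q=0, R=0, S=0: circuit gives 1, formula gives 1.
Agrees on all 16 inputs.

Yes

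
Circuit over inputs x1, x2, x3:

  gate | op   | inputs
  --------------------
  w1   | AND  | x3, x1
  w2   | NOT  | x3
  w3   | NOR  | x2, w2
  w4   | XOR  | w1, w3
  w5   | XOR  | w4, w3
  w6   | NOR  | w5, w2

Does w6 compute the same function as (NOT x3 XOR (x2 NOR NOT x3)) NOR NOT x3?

No

w1 = x3 AND x1
w2 = NOT x3
w3 = x2 NOR w2 = x2 NOR NOT x3
w4 = w1 XOR w3 = (x3 AND x1) XOR (x2 NOR NOT x3)
w5 = w4 XOR w3 = ((x3 AND x1) XOR (x2 NOR NOT x3)) XOR (x2 NOR NOT x3)
w6 = w5 NOR w2 = (((x3 AND x1) XOR (x2 NOR NOT x3)) XOR (x2 NOR NOT x3)) NOR NOT x3
At x1=0, x2=0, x3=1: circuit gives 1, formula gives 0.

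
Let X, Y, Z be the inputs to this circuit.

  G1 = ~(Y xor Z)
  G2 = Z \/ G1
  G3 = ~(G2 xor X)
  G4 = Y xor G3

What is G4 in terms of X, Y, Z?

Y xor (~((Z \/ (~(Y xor Z))) xor X))

G1 = ~(Y xor Z)
G2 = Z \/ G1 = Z \/ (~(Y xor Z))
G3 = ~(G2 xor X) = ~((Z \/ (~(Y xor Z))) xor X)
G4 = Y xor G3 = Y xor (~((Z \/ (~(Y xor Z))) xor X))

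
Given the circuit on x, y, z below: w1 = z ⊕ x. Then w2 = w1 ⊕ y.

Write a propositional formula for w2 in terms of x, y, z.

(z ⊕ x) ⊕ y

w1 = z ⊕ x
w2 = w1 ⊕ y = (z ⊕ x) ⊕ y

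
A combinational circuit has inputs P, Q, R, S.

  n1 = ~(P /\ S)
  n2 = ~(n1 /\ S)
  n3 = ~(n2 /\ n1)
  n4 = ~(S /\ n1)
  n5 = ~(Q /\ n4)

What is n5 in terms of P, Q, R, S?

~(Q /\ (~(S /\ (~(P /\ S)))))

n1 = ~(P /\ S)
n4 = ~(S /\ n1) = ~(S /\ (~(P /\ S)))
n5 = ~(Q /\ n4) = ~(Q /\ (~(S /\ (~(P /\ S)))))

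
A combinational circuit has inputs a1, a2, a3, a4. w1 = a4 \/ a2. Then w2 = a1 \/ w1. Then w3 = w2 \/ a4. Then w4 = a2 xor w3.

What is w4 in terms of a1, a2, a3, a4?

w1 = a4 \/ a2
w2 = a1 \/ w1 = a1 \/ (a4 \/ a2)
w3 = w2 \/ a4 = (a1 \/ (a4 \/ a2)) \/ a4
w4 = a2 xor w3 = a2 xor ((a1 \/ (a4 \/ a2)) \/ a4)

a2 xor ((a1 \/ (a4 \/ a2)) \/ a4)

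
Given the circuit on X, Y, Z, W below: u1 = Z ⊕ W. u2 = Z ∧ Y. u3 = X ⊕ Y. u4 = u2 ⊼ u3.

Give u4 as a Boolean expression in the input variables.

(Z ∧ Y) ⊼ (X ⊕ Y)

u2 = Z ∧ Y
u3 = X ⊕ Y
u4 = u2 ⊼ u3 = (Z ∧ Y) ⊼ (X ⊕ Y)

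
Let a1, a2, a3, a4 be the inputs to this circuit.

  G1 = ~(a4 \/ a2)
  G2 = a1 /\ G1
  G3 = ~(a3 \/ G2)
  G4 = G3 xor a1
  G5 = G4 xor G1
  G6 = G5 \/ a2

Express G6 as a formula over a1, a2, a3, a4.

G1 = ~(a4 \/ a2)
G2 = a1 /\ G1 = a1 /\ (~(a4 \/ a2))
G3 = ~(a3 \/ G2) = ~(a3 \/ (a1 /\ (~(a4 \/ a2))))
G4 = G3 xor a1 = (~(a3 \/ (a1 /\ (~(a4 \/ a2))))) xor a1
G5 = G4 xor G1 = ((~(a3 \/ (a1 /\ (~(a4 \/ a2))))) xor a1) xor (~(a4 \/ a2))
G6 = G5 \/ a2 = (((~(a3 \/ (a1 /\ (~(a4 \/ a2))))) xor a1) xor (~(a4 \/ a2))) \/ a2

(((~(a3 \/ (a1 /\ (~(a4 \/ a2))))) xor a1) xor (~(a4 \/ a2))) \/ a2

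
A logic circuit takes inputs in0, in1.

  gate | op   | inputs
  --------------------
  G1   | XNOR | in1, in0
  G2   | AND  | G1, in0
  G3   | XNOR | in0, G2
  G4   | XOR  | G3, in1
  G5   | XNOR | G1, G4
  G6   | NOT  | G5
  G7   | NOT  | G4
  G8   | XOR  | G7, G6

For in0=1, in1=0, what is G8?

G1 = 0 XNOR 1 = 0
G2 = 0 AND 1 = 0
G3 = 1 XNOR 0 = 0
G4 = 0 XOR 0 = 0
G5 = 0 XNOR 0 = 1
G6 = NOT 1 = 0
G7 = NOT 0 = 1
G8 = 1 XOR 0 = 1

1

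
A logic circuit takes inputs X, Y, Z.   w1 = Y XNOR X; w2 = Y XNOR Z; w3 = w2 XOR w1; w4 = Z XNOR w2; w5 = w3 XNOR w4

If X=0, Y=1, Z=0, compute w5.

w1 = 1 XNOR 0 = 0
w2 = 1 XNOR 0 = 0
w3 = 0 XOR 0 = 0
w4 = 0 XNOR 0 = 1
w5 = 0 XNOR 1 = 0

0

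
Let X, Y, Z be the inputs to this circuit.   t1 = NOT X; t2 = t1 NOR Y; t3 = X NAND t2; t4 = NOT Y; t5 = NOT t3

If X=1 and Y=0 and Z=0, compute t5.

1

t1 = NOT 1 = 0
t2 = 0 NOR 0 = 1
t3 = 1 NAND 1 = 0
t5 = NOT 0 = 1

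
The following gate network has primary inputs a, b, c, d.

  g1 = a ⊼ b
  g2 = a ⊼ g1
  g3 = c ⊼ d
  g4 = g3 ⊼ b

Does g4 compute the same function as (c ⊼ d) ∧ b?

g3 = c ⊼ d
g4 = g3 ⊼ b = (c ⊼ d) ⊼ b
At a=0, b=0, c=0, d=0: circuit gives 1, formula gives 0.

No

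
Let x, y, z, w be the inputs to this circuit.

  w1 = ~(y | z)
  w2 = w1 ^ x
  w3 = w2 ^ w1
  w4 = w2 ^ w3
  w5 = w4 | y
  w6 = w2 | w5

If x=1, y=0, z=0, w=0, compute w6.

w1 = ~(0 | 0) = 1
w2 = 1 ^ 1 = 0
w3 = 0 ^ 1 = 1
w4 = 0 ^ 1 = 1
w5 = 1 | 0 = 1
w6 = 0 | 1 = 1

1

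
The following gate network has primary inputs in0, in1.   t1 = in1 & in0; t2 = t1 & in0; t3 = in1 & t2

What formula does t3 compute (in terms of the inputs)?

in1 & ((in1 & in0) & in0)

t1 = in1 & in0
t2 = t1 & in0 = (in1 & in0) & in0
t3 = in1 & t2 = in1 & ((in1 & in0) & in0)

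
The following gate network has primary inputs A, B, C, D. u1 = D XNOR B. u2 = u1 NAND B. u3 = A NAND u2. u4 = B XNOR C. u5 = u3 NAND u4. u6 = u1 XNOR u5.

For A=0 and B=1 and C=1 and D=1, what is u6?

u1 = 1 XNOR 1 = 1
u2 = 1 NAND 1 = 0
u3 = 0 NAND 0 = 1
u4 = 1 XNOR 1 = 1
u5 = 1 NAND 1 = 0
u6 = 1 XNOR 0 = 0

0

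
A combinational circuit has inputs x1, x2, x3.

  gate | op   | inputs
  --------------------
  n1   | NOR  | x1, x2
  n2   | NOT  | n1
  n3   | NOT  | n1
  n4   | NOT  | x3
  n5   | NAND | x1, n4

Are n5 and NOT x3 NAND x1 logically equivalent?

n4 = NOT x3
n5 = x1 NAND n4 = x1 NAND NOT x3
At x1=1, x2=0, x3=0: circuit gives 0, formula gives 0.
At x1=0, x2=0, x3=0: circuit gives 1, formula gives 1.
Agrees on all 8 inputs.

Yes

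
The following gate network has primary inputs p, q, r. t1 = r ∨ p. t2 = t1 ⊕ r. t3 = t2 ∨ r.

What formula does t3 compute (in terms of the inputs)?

t1 = r ∨ p
t2 = t1 ⊕ r = (r ∨ p) ⊕ r
t3 = t2 ∨ r = ((r ∨ p) ⊕ r) ∨ r

((r ∨ p) ⊕ r) ∨ r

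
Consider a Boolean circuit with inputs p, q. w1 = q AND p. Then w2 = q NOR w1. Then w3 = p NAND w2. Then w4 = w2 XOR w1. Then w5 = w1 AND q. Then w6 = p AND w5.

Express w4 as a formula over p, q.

w1 = q AND p
w2 = q NOR w1 = q NOR (q AND p)
w4 = w2 XOR w1 = (q NOR (q AND p)) XOR (q AND p)

(q NOR (q AND p)) XOR (q AND p)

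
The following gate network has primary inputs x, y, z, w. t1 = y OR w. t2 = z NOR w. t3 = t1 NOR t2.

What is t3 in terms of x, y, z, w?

(y OR w) NOR (z NOR w)

t1 = y OR w
t2 = z NOR w
t3 = t1 NOR t2 = (y OR w) NOR (z NOR w)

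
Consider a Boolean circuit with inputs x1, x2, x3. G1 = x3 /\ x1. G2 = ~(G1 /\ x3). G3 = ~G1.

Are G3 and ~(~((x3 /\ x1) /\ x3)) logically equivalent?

G1 = x3 /\ x1
G3 = ~G1 = ~(x3 /\ x1)
At x1=0, x2=0, x3=0: circuit gives 1, formula gives 0.

No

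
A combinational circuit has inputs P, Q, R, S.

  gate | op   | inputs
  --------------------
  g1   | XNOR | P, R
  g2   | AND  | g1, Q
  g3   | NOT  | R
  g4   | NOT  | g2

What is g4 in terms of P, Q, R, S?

g1 = P XNOR R
g2 = g1 AND Q = (P XNOR R) AND Q
g4 = NOT g2 = NOT ((P XNOR R) AND Q)

NOT ((P XNOR R) AND Q)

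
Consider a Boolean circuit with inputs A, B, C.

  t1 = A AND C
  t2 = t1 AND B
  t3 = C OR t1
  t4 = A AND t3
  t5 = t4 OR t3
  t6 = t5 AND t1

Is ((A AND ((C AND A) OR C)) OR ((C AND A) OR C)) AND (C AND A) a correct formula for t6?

t1 = A AND C
t3 = C OR t1 = C OR (A AND C)
t4 = A AND t3 = A AND (C OR (A AND C))
t5 = t4 OR t3 = (A AND (C OR (A AND C))) OR (C OR (A AND C))
t6 = t5 AND t1 = ((A AND (C OR (A AND C))) OR (C OR (A AND C))) AND (A AND C)
At A=0, B=0, C=0: circuit gives 0, formula gives 0.
At A=1, B=0, C=1: circuit gives 1, formula gives 1.
Agrees on all 8 inputs.

Yes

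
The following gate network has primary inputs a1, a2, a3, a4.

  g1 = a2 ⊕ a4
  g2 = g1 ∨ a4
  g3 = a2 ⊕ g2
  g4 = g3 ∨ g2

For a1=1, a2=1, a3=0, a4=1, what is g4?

g1 = 1 ⊕ 1 = 0
g2 = 0 ∨ 1 = 1
g3 = 1 ⊕ 1 = 0
g4 = 0 ∨ 1 = 1

1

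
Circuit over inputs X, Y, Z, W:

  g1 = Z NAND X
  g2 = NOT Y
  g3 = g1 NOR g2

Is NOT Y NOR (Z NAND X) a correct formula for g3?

Yes

g1 = Z NAND X
g2 = NOT Y
g3 = g1 NOR g2 = (Z NAND X) NOR NOT Y
At X=0, Y=0, Z=0, W=0: circuit gives 0, formula gives 0.
At X=1, Y=1, Z=1, W=0: circuit gives 1, formula gives 1.
Agrees on all 16 inputs.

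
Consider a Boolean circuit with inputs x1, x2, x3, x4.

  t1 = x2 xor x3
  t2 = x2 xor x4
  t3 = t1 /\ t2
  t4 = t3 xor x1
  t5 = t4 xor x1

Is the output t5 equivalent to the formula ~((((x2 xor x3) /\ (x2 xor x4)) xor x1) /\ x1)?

t1 = x2 xor x3
t2 = x2 xor x4
t3 = t1 /\ t2 = (x2 xor x3) /\ (x2 xor x4)
t4 = t3 xor x1 = ((x2 xor x3) /\ (x2 xor x4)) xor x1
t5 = t4 xor x1 = (((x2 xor x3) /\ (x2 xor x4)) xor x1) xor x1
At x1=0, x2=0, x3=0, x4=0: circuit gives 0, formula gives 1.

No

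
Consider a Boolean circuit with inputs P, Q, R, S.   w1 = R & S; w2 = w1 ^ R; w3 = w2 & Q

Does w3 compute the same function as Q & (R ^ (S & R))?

w1 = R & S
w2 = w1 ^ R = (R & S) ^ R
w3 = w2 & Q = ((R & S) ^ R) & Q
At P=0, Q=0, R=0, S=0: circuit gives 0, formula gives 0.
At P=0, Q=1, R=1, S=0: circuit gives 1, formula gives 1.
Agrees on all 16 inputs.

Yes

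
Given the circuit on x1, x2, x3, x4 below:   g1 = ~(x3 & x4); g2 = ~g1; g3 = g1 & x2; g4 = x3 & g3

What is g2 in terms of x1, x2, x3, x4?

~(~(x3 & x4))

g1 = ~(x3 & x4)
g2 = ~g1 = ~(~(x3 & x4))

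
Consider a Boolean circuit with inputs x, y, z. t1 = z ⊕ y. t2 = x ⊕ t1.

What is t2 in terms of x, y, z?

t1 = z ⊕ y
t2 = x ⊕ t1 = x ⊕ (z ⊕ y)

x ⊕ (z ⊕ y)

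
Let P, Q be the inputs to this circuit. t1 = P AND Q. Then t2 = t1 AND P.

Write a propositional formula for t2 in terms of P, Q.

(P AND Q) AND P

t1 = P AND Q
t2 = t1 AND P = (P AND Q) AND P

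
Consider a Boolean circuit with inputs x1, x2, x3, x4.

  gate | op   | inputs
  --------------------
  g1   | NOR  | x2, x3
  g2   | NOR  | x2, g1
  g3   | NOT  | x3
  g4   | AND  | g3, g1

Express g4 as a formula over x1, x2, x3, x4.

NOT x3 AND (x2 NOR x3)

g1 = x2 NOR x3
g3 = NOT x3
g4 = g3 AND g1 = NOT x3 AND (x2 NOR x3)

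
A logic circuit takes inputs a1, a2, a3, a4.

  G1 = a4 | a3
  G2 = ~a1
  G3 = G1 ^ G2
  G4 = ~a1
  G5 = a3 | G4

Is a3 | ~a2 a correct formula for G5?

No

G4 = ~a1
G5 = a3 | G4 = a3 | ~a1
At a1=0, a2=1, a3=0, a4=0: circuit gives 1, formula gives 0.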